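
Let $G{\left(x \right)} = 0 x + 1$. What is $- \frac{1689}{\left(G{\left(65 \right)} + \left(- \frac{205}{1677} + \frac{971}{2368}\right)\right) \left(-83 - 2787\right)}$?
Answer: $\frac{3353624352}{7338680405} \approx 0.45698$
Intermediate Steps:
$G{\left(x \right)} = 1$ ($G{\left(x \right)} = 0 + 1 = 1$)
$- \frac{1689}{\left(G{\left(65 \right)} + \left(- \frac{205}{1677} + \frac{971}{2368}\right)\right) \left(-83 - 2787\right)} = - \frac{1689}{\left(1 + \left(- \frac{205}{1677} + \frac{971}{2368}\right)\right) \left(-83 - 2787\right)} = - \frac{1689}{\left(1 + \left(\left(-205\right) \frac{1}{1677} + 971 \cdot \frac{1}{2368}\right)\right) \left(-2870\right)} = - \frac{1689}{\left(1 + \left(- \frac{205}{1677} + \frac{971}{2368}\right)\right) \left(-2870\right)} = - \frac{1689}{\left(1 + \frac{1142927}{3971136}\right) \left(-2870\right)} = - \frac{1689}{\frac{5114063}{3971136} \left(-2870\right)} = - \frac{1689}{- \frac{7338680405}{1985568}} = \left(-1689\right) \left(- \frac{1985568}{7338680405}\right) = \frac{3353624352}{7338680405}$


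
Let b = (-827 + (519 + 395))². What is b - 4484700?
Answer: -4477131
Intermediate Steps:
b = 7569 (b = (-827 + 914)² = 87² = 7569)
b - 4484700 = 7569 - 4484700 = -4477131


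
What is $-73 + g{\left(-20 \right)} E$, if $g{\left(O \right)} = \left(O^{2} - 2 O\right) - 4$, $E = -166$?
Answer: $-72449$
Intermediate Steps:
$g{\left(O \right)} = -4 + O^{2} - 2 O$
$-73 + g{\left(-20 \right)} E = -73 + \left(-4 + \left(-20\right)^{2} - -40\right) \left(-166\right) = -73 + \left(-4 + 400 + 40\right) \left(-166\right) = -73 + 436 \left(-166\right) = -73 - 72376 = -72449$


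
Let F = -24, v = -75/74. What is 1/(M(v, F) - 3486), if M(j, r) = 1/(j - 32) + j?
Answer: -180782/630394753 ≈ -0.00028678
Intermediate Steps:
v = -75/74 (v = -75*1/74 = -75/74 ≈ -1.0135)
M(j, r) = j + 1/(-32 + j) (M(j, r) = 1/(-32 + j) + j = j + 1/(-32 + j))
1/(M(v, F) - 3486) = 1/((1 + (-75/74)**2 - 32*(-75/74))/(-32 - 75/74) - 3486) = 1/((1 + 5625/5476 + 1200/37)/(-2443/74) - 3486) = 1/(-74/2443*188701/5476 - 3486) = 1/(-188701/180782 - 3486) = 1/(-630394753/180782) = -180782/630394753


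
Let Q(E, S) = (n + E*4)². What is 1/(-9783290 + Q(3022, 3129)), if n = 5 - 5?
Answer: 1/136336454 ≈ 7.3348e-9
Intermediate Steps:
n = 0
Q(E, S) = 16*E² (Q(E, S) = (0 + E*4)² = (0 + 4*E)² = (4*E)² = 16*E²)
1/(-9783290 + Q(3022, 3129)) = 1/(-9783290 + 16*3022²) = 1/(-9783290 + 16*9132484) = 1/(-9783290 + 146119744) = 1/136336454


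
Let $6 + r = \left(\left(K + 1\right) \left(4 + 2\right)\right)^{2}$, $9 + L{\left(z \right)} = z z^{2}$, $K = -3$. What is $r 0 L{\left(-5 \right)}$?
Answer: $0$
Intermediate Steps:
$L{\left(z \right)} = -9 + z^{3}$ ($L{\left(z \right)} = -9 + z z^{2} = -9 + z^{3}$)
$r = 138$ ($r = -6 + \left(\left(-3 + 1\right) \left(4 + 2\right)\right)^{2} = -6 + \left(\left(-2\right) 6\right)^{2} = -6 + \left(-12\right)^{2} = -6 + 144 = 138$)
$r 0 L{\left(-5 \right)} = 138 \cdot 0 \left(-9 + \left(-5\right)^{3}\right) = 0 \left(-9 - 125\right) = 0 \left(-134\right) = 0$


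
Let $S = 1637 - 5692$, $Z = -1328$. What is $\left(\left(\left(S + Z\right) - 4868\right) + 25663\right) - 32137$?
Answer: $-16725$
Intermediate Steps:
$S = -4055$
$\left(\left(\left(S + Z\right) - 4868\right) + 25663\right) - 32137 = \left(\left(\left(-4055 - 1328\right) - 4868\right) + 25663\right) - 32137 = \left(\left(-5383 - 4868\right) + 25663\right) - 32137 = \left(-10251 + 25663\right) - 32137 = 15412 - 32137 = -16725$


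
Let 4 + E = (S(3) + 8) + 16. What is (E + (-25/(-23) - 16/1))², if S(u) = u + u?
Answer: 65025/529 ≈ 122.92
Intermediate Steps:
S(u) = 2*u
E = 26 (E = -4 + ((2*3 + 8) + 16) = -4 + ((6 + 8) + 16) = -4 + (14 + 16) = -4 + 30 = 26)
(E + (-25/(-23) - 16/1))² = (26 + (-25/(-23) - 16/1))² = (26 + (-25*(-1/23) - 16*1))² = (26 + (25/23 - 16))² = (26 - 343/23)² = (255/23)² = 65025/529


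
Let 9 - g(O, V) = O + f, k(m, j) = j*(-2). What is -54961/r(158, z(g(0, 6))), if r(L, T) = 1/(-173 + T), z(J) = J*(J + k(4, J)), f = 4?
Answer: 10882278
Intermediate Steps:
k(m, j) = -2*j
g(O, V) = 5 - O (g(O, V) = 9 - (O + 4) = 9 - (4 + O) = 9 + (-4 - O) = 5 - O)
z(J) = -J² (z(J) = J*(J - 2*J) = J*(-J) = -J²)
-54961/r(158, z(g(0, 6))) = -(-9508253 - 54961*(5 - 1*0)²) = -(-9508253 - 54961*(5 + 0)²) = -54961/(1/(-173 - 1*5²)) = -54961/(1/(-173 - 1*25)) = -54961/(1/(-173 - 25)) = -54961/(1/(-198)) = -54961/(-1/198) = -54961*(-198) = 10882278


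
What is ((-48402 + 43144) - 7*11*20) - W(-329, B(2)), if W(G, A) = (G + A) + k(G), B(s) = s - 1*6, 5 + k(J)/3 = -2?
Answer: -6444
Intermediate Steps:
k(J) = -21 (k(J) = -15 + 3*(-2) = -15 - 6 = -21)
B(s) = -6 + s (B(s) = s - 6 = -6 + s)
W(G, A) = -21 + A + G (W(G, A) = (G + A) - 21 = (A + G) - 21 = -21 + A + G)
((-48402 + 43144) - 7*11*20) - W(-329, B(2)) = ((-48402 + 43144) - 7*11*20) - (-21 + (-6 + 2) - 329) = (-5258 - 77*20) - (-21 - 4 - 329) = (-5258 - 1540) - 1*(-354) = -6798 + 354 = -6444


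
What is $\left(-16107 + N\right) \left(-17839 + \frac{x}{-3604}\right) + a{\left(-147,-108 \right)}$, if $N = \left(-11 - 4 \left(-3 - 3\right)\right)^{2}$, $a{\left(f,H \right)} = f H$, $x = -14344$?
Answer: $\frac{256127652390}{901} \approx 2.8427 \cdot 10^{8}$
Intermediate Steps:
$a{\left(f,H \right)} = H f$
$N = 169$ ($N = \left(-11 - -24\right)^{2} = \left(-11 + 24\right)^{2} = 13^{2} = 169$)
$\left(-16107 + N\right) \left(-17839 + \frac{x}{-3604}\right) + a{\left(-147,-108 \right)} = \left(-16107 + 169\right) \left(-17839 - \frac{14344}{-3604}\right) - -15876 = - 15938 \left(-17839 - - \frac{3586}{901}\right) + 15876 = - 15938 \left(-17839 + \frac{3586}{901}\right) + 15876 = \left(-15938\right) \left(- \frac{16069353}{901}\right) + 15876 = \frac{256113348114}{901} + 15876 = \frac{256127652390}{901}$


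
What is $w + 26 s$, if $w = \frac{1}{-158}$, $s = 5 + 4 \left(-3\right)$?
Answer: $- \frac{28757}{158} \approx -182.01$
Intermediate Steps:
$s = -7$ ($s = 5 - 12 = -7$)
$w = - \frac{1}{158} \approx -0.0063291$
$w + 26 s = - \frac{1}{158} + 26 \left(-7\right) = - \frac{1}{158} - 182 = - \frac{28757}{158}$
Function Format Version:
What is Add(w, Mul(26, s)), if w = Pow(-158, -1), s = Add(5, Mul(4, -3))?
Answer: Rational(-28757, 158) ≈ -182.01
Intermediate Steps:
s = -7 (s = Add(5, -12) = -7)
w = Rational(-1, 158) ≈ -0.0063291
Add(w, Mul(26, s)) = Add(Rational(-1, 158), Mul(26, -7)) = Add(Rational(-1, 158), -182) = Rational(-28757, 158)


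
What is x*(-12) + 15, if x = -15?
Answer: 195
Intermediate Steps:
x*(-12) + 15 = -15*(-12) + 15 = 180 + 15 = 195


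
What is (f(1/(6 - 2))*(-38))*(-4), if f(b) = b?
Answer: 38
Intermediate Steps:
(f(1/(6 - 2))*(-38))*(-4) = (-38/(6 - 2))*(-4) = (-38/4)*(-4) = ((¼)*(-38))*(-4) = -19/2*(-4) = 38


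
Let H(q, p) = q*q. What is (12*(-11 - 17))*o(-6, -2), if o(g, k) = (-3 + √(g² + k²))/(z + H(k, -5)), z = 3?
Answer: 144 - 96*√10 ≈ -159.58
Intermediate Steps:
H(q, p) = q²
o(g, k) = (-3 + √(g² + k²))/(3 + k²)
(12*(-11 - 17))*o(-6, -2) = (12*(-11 - 17))*((-3 + √((-6)² + (-2)²))/(3 + (-2)²)) = (12*(-28))*((-3 + √(36 + 4))/(3 + 4)) = -336*(-3 + √40)/7 = -48*(-3 + 2*√10) = -336*(-3/7 + 2*√10/7) = 144 - 96*√10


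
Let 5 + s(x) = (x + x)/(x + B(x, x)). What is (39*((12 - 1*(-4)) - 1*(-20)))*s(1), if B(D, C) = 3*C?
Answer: -6318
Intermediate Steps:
s(x) = -9/2 (s(x) = -5 + (x + x)/(x + 3*x) = -5 + (2*x)/((4*x)) = -5 + (2*x)*(1/(4*x)) = -5 + ½ = -9/2)
(39*((12 - 1*(-4)) - 1*(-20)))*s(1) = (39*((12 - 1*(-4)) - 1*(-20)))*(-9/2) = (39*((12 + 4) + 20))*(-9/2) = (39*(16 + 20))*(-9/2) = (39*36)*(-9/2) = 1404*(-9/2) = -6318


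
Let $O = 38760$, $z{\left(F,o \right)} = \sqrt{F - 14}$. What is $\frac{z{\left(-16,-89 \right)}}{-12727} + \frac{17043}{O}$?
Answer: $\frac{299}{680} - \frac{i \sqrt{30}}{12727} \approx 0.43971 - 0.00043036 i$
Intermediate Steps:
$z{\left(F,o \right)} = \sqrt{-14 + F}$
$\frac{z{\left(-16,-89 \right)}}{-12727} + \frac{17043}{O} = \frac{\sqrt{-14 - 16}}{-12727} + \frac{17043}{38760} = \sqrt{-30} \left(- \frac{1}{12727}\right) + 17043 \cdot \frac{1}{38760} = i \sqrt{30} \left(- \frac{1}{12727}\right) + \frac{299}{680} = - \frac{i \sqrt{30}}{12727} + \frac{299}{680} = \frac{299}{680} - \frac{i \sqrt{30}}{12727}$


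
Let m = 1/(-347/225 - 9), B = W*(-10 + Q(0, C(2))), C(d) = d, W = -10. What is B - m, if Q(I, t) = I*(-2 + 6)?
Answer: 237425/2372 ≈ 100.09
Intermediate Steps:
Q(I, t) = 4*I (Q(I, t) = I*4 = 4*I)
B = 100 (B = -10*(-10 + 4*0) = -10*(-10 + 0) = -10*(-10) = 100)
m = -225/2372 (m = 1/(-347*1/225 - 9) = 1/(-347/225 - 9) = 1/(-2372/225) = -225/2372 ≈ -0.094857)
B - m = 100 - 1*(-225/2372) = 100 + 225/2372 = 237425/2372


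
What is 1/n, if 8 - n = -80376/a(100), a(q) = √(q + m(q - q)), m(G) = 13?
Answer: -113/807536768 + 10047*√113/807536768 ≈ 0.00013212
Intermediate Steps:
a(q) = √(13 + q) (a(q) = √(q + 13) = √(13 + q))
n = 8 + 80376*√113/113 (n = 8 - (-80376)/(√(13 + 100)) = 8 - (-80376)/(√113) = 8 - (-80376)*√113/113 = 8 + 80376*√113/113 ≈ 7569.1)
1/n = 1/(8 + 80376*√113/113)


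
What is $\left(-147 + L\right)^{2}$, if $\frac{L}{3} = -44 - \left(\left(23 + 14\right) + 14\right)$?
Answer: $186624$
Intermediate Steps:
$L = -285$ ($L = 3 \left(-44 - \left(\left(23 + 14\right) + 14\right)\right) = 3 \left(-44 - \left(37 + 14\right)\right) = 3 \left(-44 - 51\right) = 3 \left(-95\right) = -285$)
$\left(-147 + L\right)^{2} = \left(-147 - 285\right)^{2} = \left(-432\right)^{2} = 186624$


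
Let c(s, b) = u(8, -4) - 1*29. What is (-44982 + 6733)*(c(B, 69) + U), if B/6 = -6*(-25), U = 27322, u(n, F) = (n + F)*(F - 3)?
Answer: -1042858985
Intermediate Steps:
u(n, F) = (-3 + F)*(F + n) (u(n, F) = (F + n)*(-3 + F) = (-3 + F)*(F + n))
B = 900 (B = 6*(-6*(-25)) = 6*150 = 900)
c(s, b) = -57 (c(s, b) = ((-4)² - 3*(-4) - 3*8 - 4*8) - 1*29 = (16 + 12 - 24 - 32) - 29 = -28 - 29 = -57)
(-44982 + 6733)*(c(B, 69) + U) = (-44982 + 6733)*(-57 + 27322) = -38249*27265 = -1042858985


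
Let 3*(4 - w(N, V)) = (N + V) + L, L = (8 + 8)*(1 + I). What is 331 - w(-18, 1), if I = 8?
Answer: 1108/3 ≈ 369.33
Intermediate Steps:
L = 144 (L = (8 + 8)*(1 + 8) = 16*9 = 144)
w(N, V) = -44 - N/3 - V/3 (w(N, V) = 4 - ((N + V) + 144)/3 = 4 - (144 + N + V)/3 = 4 + (-48 - N/3 - V/3) = -44 - N/3 - V/3)
331 - w(-18, 1) = 331 - (-44 - ⅓*(-18) - ⅓*1) = 331 - (-44 + 6 - ⅓) = 331 - 1*(-115/3) = 331 + 115/3 = 1108/3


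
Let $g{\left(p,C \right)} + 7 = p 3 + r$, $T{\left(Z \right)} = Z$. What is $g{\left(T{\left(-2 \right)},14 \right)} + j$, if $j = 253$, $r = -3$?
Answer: $237$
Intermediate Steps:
$g{\left(p,C \right)} = -10 + 3 p$ ($g{\left(p,C \right)} = -7 + \left(p 3 - 3\right) = -7 + \left(3 p - 3\right) = -7 + \left(-3 + 3 p\right) = -10 + 3 p$)
$g{\left(T{\left(-2 \right)},14 \right)} + j = \left(-10 + 3 \left(-2\right)\right) + 253 = \left(-10 - 6\right) + 253 = -16 + 253 = 237$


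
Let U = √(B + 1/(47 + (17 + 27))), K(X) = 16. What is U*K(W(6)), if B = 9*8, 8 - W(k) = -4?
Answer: 16*√596323/91 ≈ 135.77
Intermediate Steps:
W(k) = 12 (W(k) = 8 - 1*(-4) = 8 + 4 = 12)
B = 72
U = √596323/91 (U = √(72 + 1/(47 + (17 + 27))) = √(72 + 1/(47 + 44)) = √(72 + 1/91) = √(6553/91) = √596323/91 ≈ 8.4859)
U*K(W(6)) = (√596323/91)*16 = 16*√596323/91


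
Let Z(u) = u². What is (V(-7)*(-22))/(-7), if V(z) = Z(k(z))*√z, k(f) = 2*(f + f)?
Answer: 2464*I*√7 ≈ 6519.1*I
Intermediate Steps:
k(f) = 4*f (k(f) = 2*(2*f) = 4*f)
V(z) = 16*z^(5/2) (V(z) = (4*z)²*√z = (16*z²)*√z = 16*z^(5/2))
(V(-7)*(-22))/(-7) = ((16*(-7)^(5/2))*(-22))/(-7) = ((16*(49*I*√7))*(-22))*(-⅐) = ((784*I*√7)*(-22))*(-⅐) = -17248*I*√7*(-⅐) = 2464*I*√7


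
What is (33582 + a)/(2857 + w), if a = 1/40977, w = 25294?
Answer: 1376089615/1153543527 ≈ 1.1929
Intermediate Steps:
a = 1/40977 ≈ 2.4404e-5
(33582 + a)/(2857 + w) = (33582 + 1/40977)/(2857 + 25294) = (1376089615/40977)/28151 = (1376089615/40977)*(1/28151) = 1376089615/1153543527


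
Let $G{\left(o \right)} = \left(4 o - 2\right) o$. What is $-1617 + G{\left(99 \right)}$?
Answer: $37389$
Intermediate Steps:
$G{\left(o \right)} = o \left(-2 + 4 o\right)$ ($G{\left(o \right)} = \left(-2 + 4 o\right) o = o \left(-2 + 4 o\right)$)
$-1617 + G{\left(99 \right)} = -1617 + 2 \cdot 99 \left(-1 + 2 \cdot 99\right) = -1617 + 2 \cdot 99 \left(-1 + 198\right) = -1617 + 2 \cdot 99 \cdot 197 = -1617 + 39006 = 37389$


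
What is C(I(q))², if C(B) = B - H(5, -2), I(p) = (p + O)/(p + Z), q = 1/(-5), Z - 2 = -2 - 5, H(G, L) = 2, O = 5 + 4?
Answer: 2304/169 ≈ 13.633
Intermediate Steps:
O = 9
Z = -5 (Z = 2 + (-2 - 5) = 2 - 7 = -5)
q = -⅕ ≈ -0.20000
I(p) = (9 + p)/(-5 + p) (I(p) = (p + 9)/(p - 5) = (9 + p)/(-5 + p))
C(B) = -2 + B (C(B) = B - 1*2 = B - 2 = -2 + B)
C(I(q))² = (-2 + (9 - ⅕)/(-5 - ⅕))² = (-2 + (44/5)/(-26/5))² = (-2 - 5/26*44/5)² = (-2 - 22/13)² = (-48/13)² = 2304/169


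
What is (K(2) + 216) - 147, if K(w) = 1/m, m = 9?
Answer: 622/9 ≈ 69.111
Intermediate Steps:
K(w) = ⅑ (K(w) = 1/9 = ⅑)
(K(2) + 216) - 147 = (⅑ + 216) - 147 = 1945/9 - 147 = 622/9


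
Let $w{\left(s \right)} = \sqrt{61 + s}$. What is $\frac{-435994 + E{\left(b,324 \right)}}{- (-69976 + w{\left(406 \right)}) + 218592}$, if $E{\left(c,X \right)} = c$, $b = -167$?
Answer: $- \frac{125862107448}{83271490157} - \frac{436161 \sqrt{467}}{83271490157} \approx -1.5116$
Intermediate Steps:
$\frac{-435994 + E{\left(b,324 \right)}}{- (-69976 + w{\left(406 \right)}) + 218592} = \frac{-435994 - 167}{- (-69976 + \sqrt{61 + 406}) + 218592} = - \frac{436161}{- (-69976 + \sqrt{467}) + 218592} = - \frac{436161}{\left(69976 - \sqrt{467}\right) + 218592} = - \frac{436161}{288568 - \sqrt{467}}$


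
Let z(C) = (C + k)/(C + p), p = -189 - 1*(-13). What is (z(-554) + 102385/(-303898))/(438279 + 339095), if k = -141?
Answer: 6823403/8622847740598 ≈ 7.9132e-7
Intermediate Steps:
p = -176 (p = -189 + 13 = -176)
z(C) = (-141 + C)/(-176 + C) (z(C) = (C - 141)/(C - 176) = (-141 + C)/(-176 + C))
(z(-554) + 102385/(-303898))/(438279 + 339095) = ((-141 - 554)/(-176 - 554) + 102385/(-303898))/(438279 + 339095) = (-695/(-730) + 102385*(-1/303898))/777374 = (-1/730*(-695) - 102385/303898)*(1/777374) = (139/146 - 102385/303898)*(1/777374) = (6823403/11092277)*(1/777374) = 6823403/8622847740598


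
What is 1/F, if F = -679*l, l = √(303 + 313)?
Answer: -√154/209132 ≈ -5.9339e-5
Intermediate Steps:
l = 2*√154 (l = √616 = 2*√154 ≈ 24.819)
F = -1358*√154 ≈ -16852.
1/F = 1/(-1358*√154) = -√154/209132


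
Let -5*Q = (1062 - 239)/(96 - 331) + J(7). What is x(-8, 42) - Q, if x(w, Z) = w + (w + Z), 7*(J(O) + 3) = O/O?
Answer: 203389/8225 ≈ 24.728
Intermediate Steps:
J(O) = -20/7 (J(O) = -3 + (O/O)/7 = -3 + (⅐)*1 = -3 + ⅐ = -20/7)
Q = 10461/8225 (Q = -((1062 - 239)/(96 - 331) - 20/7)/5 = -(823/(-235) - 20/7)/5 = -(823*(-1/235) - 20/7)/5 = -(-823/235 - 20/7)/5 = -⅕*(-10461/1645) = 10461/8225 ≈ 1.2719)
x(w, Z) = Z + 2*w (x(w, Z) = w + (Z + w) = Z + 2*w)
x(-8, 42) - Q = (42 + 2*(-8)) - 1*10461/8225 = (42 - 16) - 10461/8225 = 26 - 10461/8225 = 203389/8225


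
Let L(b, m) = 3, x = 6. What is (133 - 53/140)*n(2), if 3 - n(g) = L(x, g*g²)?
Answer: 0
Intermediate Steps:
n(g) = 0 (n(g) = 3 - 1*3 = 3 - 3 = 0)
(133 - 53/140)*n(2) = (133 - 53/140)*0 = (18567/140)*0 = 0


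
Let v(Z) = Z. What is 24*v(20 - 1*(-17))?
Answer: 888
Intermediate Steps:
24*v(20 - 1*(-17)) = 24*(20 - 1*(-17)) = 24*(20 + 17) = 24*37 = 888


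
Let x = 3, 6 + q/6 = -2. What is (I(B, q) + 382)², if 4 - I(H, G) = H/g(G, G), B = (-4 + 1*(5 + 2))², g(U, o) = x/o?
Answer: 280900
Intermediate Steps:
q = -48 (q = -36 + 6*(-2) = -36 - 12 = -48)
g(U, o) = 3/o
B = 9 (B = (-4 + 1*7)² = (-4 + 7)² = 3² = 9)
I(H, G) = 4 - G*H/3 (I(H, G) = 4 - H/(3/G) = 4 - H*G/3 = 4 - G*H/3)
(I(B, q) + 382)² = ((4 - ⅓*(-48)*9) + 382)² = ((4 + 144) + 382)² = (148 + 382)² = 530² = 280900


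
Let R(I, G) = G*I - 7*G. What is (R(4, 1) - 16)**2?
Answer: 361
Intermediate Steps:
R(I, G) = -7*G + G*I
(R(4, 1) - 16)**2 = (1*(-7 + 4) - 16)**2 = (1*(-3) - 16)**2 = (-3 - 16)**2 = (-19)**2 = 361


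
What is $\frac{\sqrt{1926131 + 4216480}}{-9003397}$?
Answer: $- \frac{103 \sqrt{579}}{9003397} \approx -0.00027528$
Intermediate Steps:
$\frac{\sqrt{1926131 + 4216480}}{-9003397} = \sqrt{6142611} \left(- \frac{1}{9003397}\right) = 103 \sqrt{579} \left(- \frac{1}{9003397}\right) = - \frac{103 \sqrt{579}}{9003397}$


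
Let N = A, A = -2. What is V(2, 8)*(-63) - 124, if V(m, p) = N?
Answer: 2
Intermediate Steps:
N = -2
V(m, p) = -2
V(2, 8)*(-63) - 124 = -2*(-63) - 124 = 126 - 124 = 2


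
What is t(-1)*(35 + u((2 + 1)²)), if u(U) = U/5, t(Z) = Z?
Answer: -184/5 ≈ -36.800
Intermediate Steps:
u(U) = U/5 (u(U) = U*(⅕) = U/5)
t(-1)*(35 + u((2 + 1)²)) = -(35 + (2 + 1)²/5) = -(35 + (⅕)*3²) = -(35 + (⅕)*9) = -(35 + 9/5) = -1*184/5 = -184/5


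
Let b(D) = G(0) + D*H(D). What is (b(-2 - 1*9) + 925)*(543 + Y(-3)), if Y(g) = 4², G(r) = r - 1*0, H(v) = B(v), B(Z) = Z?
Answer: 584714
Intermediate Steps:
H(v) = v
G(r) = r (G(r) = r + 0 = r)
b(D) = D² (b(D) = 0 + D*D = 0 + D² = D²)
Y(g) = 16
(b(-2 - 1*9) + 925)*(543 + Y(-3)) = ((-2 - 1*9)² + 925)*(543 + 16) = ((-2 - 9)² + 925)*559 = ((-11)² + 925)*559 = (121 + 925)*559 = 1046*559 = 584714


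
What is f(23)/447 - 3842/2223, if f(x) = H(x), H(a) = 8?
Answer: -566530/331227 ≈ -1.7104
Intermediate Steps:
f(x) = 8
f(23)/447 - 3842/2223 = 8/447 - 3842/2223 = -566530/331227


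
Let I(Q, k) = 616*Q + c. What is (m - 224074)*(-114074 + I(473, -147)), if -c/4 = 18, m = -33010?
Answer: -45560940648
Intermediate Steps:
c = -72 (c = -4*18 = -72)
I(Q, k) = -72 + 616*Q (I(Q, k) = 616*Q - 72 = -72 + 616*Q)
(m - 224074)*(-114074 + I(473, -147)) = (-33010 - 224074)*(-114074 + (-72 + 616*473)) = -257084*(-114074 + (-72 + 291368)) = -257084*(-114074 + 291296) = -257084*177222 = -45560940648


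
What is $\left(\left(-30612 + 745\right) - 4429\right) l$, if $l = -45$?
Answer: $1543320$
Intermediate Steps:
$\left(\left(-30612 + 745\right) - 4429\right) l = \left(\left(-30612 + 745\right) - 4429\right) \left(-45\right) = \left(-29867 - 4429\right) \left(-45\right) = \left(-34296\right) \left(-45\right) = 1543320$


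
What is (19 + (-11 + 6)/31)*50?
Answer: 29200/31 ≈ 941.94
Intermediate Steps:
(19 + (-11 + 6)/31)*50 = (19 - 5*1/31)*50 = (19 - 5/31)*50 = (584/31)*50 = 29200/31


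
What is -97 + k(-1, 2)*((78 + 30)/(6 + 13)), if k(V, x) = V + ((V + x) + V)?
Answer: -1951/19 ≈ -102.68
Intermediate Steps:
k(V, x) = x + 3*V (k(V, x) = V + (x + 2*V) = x + 3*V)
-97 + k(-1, 2)*((78 + 30)/(6 + 13)) = -97 + (2 + 3*(-1))*((78 + 30)/(6 + 13)) = -97 + (2 - 3)*(108/19) = -97 - 108/19 = -1951/19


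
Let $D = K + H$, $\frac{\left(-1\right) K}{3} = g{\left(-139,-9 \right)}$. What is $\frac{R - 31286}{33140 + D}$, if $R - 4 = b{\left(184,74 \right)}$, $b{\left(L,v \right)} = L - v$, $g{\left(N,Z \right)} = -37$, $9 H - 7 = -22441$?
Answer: $- \frac{93516}{92275} \approx -1.0134$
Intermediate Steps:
$H = - \frac{7478}{3}$ ($H = \frac{7}{9} + \frac{1}{9} \left(-22441\right) = \frac{7}{9} - \frac{22441}{9} = - \frac{7478}{3} \approx -2492.7$)
$K = 111$ ($K = \left(-3\right) \left(-37\right) = 111$)
$R = 114$ ($R = 4 + \left(184 - 74\right) = 4 + 110 = 114$)
$D = - \frac{7145}{3}$ ($D = 111 - \frac{7478}{3} = - \frac{7145}{3} \approx -2381.7$)
$\frac{R - 31286}{33140 + D} = \frac{114 - 31286}{33140 - \frac{7145}{3}} = - \frac{31172}{\frac{92275}{3}} = \left(-31172\right) \frac{3}{92275} = - \frac{93516}{92275}$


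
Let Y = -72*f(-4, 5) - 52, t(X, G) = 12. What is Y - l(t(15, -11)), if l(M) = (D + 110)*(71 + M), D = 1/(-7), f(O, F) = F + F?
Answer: -69231/7 ≈ -9890.1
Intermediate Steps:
f(O, F) = 2*F
D = -1/7 ≈ -0.14286
Y = -772 (Y = -144*5 - 52 = -72*10 - 52 = -720 - 52 = -772)
l(M) = 54599/7 + 769*M/7 (l(M) = (-1/7 + 110)*(71 + M) = 769*(71 + M)/7 = 54599/7 + 769*M/7)
Y - l(t(15, -11)) = -772 - (54599/7 + (769/7)*12) = -772 - (54599/7 + 9228/7) = -772 - 1*63827/7 = -772 - 63827/7 = -69231/7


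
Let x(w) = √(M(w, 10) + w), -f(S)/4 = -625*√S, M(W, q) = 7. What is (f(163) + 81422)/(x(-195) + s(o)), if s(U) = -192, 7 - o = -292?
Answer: -(81422 + 2500*√163)/(192 - 2*I*√47) ≈ -587.32 - 41.942*I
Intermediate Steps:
f(S) = 2500*√S (f(S) = -(-2500)*√S = 2500*√S)
o = 299 (o = 7 - 1*(-292) = 7 + 292 = 299)
x(w) = √(7 + w)
(f(163) + 81422)/(x(-195) + s(o)) = (2500*√163 + 81422)/(√(7 - 195) - 192) = (81422 + 2500*√163)/(√(-188) - 192) = (81422 + 2500*√163)/(2*I*√47 - 192) = (81422 + 2500*√163)/(-192 + 2*I*√47)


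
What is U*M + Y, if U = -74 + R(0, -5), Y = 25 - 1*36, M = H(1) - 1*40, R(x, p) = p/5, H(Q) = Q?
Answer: 2914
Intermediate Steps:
R(x, p) = p/5 (R(x, p) = p*(⅕) = p/5)
M = -39 (M = 1 - 1*40 = 1 - 40 = -39)
Y = -11 (Y = 25 - 36 = -11)
U = -75 (U = -74 + (⅕)*(-5) = -74 - 1 = -75)
U*M + Y = -75*(-39) - 11 = 2925 - 11 = 2914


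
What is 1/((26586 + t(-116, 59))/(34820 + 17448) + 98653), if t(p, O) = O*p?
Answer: 26134/2578207373 ≈ 1.0137e-5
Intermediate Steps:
1/((26586 + t(-116, 59))/(34820 + 17448) + 98653) = 1/((26586 + 59*(-116))/(34820 + 17448) + 98653) = 1/((26586 - 6844)/52268 + 98653) = 1/(19742*(1/52268) + 98653) = 1/(9871/26134 + 98653) = 1/(2578207373/26134) = 26134/2578207373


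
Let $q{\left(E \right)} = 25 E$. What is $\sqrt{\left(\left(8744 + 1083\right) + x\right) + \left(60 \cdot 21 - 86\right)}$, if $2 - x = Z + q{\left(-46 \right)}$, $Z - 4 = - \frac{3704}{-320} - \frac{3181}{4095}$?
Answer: $\frac{\sqrt{361859216810}}{5460} \approx 110.17$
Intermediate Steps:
$Z = \frac{484789}{32760}$ ($Z = 4 - \left(- \frac{463}{40} + \frac{3181}{4095}\right) = 4 - - \frac{353749}{32760} = 4 + \left(\frac{463}{40} - \frac{3181}{4095}\right) = 4 + \frac{353749}{32760} = \frac{484789}{32760} \approx 14.798$)
$x = \frac{37254731}{32760}$ ($x = 2 - \left(\frac{484789}{32760} + 25 \left(-46\right)\right) = 2 - \left(\frac{484789}{32760} - 1150\right) = 2 - - \frac{37189211}{32760} = 2 + \frac{37189211}{32760} = \frac{37254731}{32760} \approx 1137.2$)
$\sqrt{\left(\left(8744 + 1083\right) + x\right) + \left(60 \cdot 21 - 86\right)} = \sqrt{\left(\left(8744 + 1083\right) + \frac{37254731}{32760}\right) + \left(60 \cdot 21 - 86\right)} = \sqrt{\left(9827 + \frac{37254731}{32760}\right) + \left(1260 - 86\right)} = \sqrt{\frac{359187251}{32760} + 1174} = \sqrt{\frac{397647491}{32760}} = \frac{\sqrt{361859216810}}{5460}$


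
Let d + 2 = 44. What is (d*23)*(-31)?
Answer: -29946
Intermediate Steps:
d = 42 (d = -2 + 44 = 42)
(d*23)*(-31) = (42*23)*(-31) = 966*(-31) = -29946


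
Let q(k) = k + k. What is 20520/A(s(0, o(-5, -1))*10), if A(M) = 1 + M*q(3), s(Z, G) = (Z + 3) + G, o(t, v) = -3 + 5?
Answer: 20520/301 ≈ 68.173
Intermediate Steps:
o(t, v) = 2
q(k) = 2*k
s(Z, G) = 3 + G + Z (s(Z, G) = (3 + Z) + G = 3 + G + Z)
A(M) = 1 + 6*M (A(M) = 1 + M*(2*3) = 1 + M*6 = 1 + 6*M)
20520/A(s(0, o(-5, -1))*10) = 20520/(1 + 6*((3 + 2 + 0)*10)) = 20520/(1 + 6*(5*10)) = 20520/(1 + 6*50) = 20520/(1 + 300) = 20520/301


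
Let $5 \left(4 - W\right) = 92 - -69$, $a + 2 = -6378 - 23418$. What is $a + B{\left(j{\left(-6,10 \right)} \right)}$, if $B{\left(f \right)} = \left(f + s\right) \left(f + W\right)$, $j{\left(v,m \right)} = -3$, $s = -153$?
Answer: $- \frac{124654}{5} \approx -24931.0$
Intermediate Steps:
$a = -29798$ ($a = -2 - 29796 = -29798$)
$W = - \frac{141}{5}$ ($W = 4 - \frac{92 - -69}{5} = 4 - \frac{92 + 69}{5} = 4 - \frac{161}{5} = - \frac{141}{5} \approx -28.2$)
$B{\left(f \right)} = \left(-153 + f\right) \left(- \frac{141}{5} + f\right)$ ($B{\left(f \right)} = \left(f - 153\right) \left(f - \frac{141}{5}\right) = \left(-153 + f\right) \left(- \frac{141}{5} + f\right)$)
$a + B{\left(j{\left(-6,10 \right)} \right)} = -29798 + \left(\frac{21573}{5} + \left(-3\right)^{2} - - \frac{2718}{5}\right) = -29798 + \left(\frac{21573}{5} + 9 + \frac{2718}{5}\right) = -29798 + \frac{24336}{5} = - \frac{124654}{5}$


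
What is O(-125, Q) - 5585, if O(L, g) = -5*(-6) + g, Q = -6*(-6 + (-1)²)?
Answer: -5525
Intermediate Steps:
Q = 30 (Q = -6*(-6 + 1) = -6*(-5) = 30)
O(L, g) = 30 + g
O(-125, Q) - 5585 = (30 + 30) - 5585 = 60 - 5585 = -5525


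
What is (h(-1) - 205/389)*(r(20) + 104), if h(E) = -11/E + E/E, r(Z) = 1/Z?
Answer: 9287503/7780 ≈ 1193.8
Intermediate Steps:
h(E) = 1 - 11/E (h(E) = -11/E + 1 = 1 - 11/E)
(h(-1) - 205/389)*(r(20) + 104) = ((-11 - 1)/(-1) - 205/389)*(1/20 + 104) = (-1*(-12) - 205*1/389)*(1/20 + 104) = (12 - 205/389)*(2081/20) = (4463/389)*(2081/20) = 9287503/7780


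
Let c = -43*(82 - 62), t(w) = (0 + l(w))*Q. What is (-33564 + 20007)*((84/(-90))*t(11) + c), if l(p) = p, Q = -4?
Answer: 55511396/5 ≈ 1.1102e+7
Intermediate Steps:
t(w) = -4*w (t(w) = (0 + w)*(-4) = w*(-4) = -4*w)
c = -860 (c = -43*20 = -860)
(-33564 + 20007)*((84/(-90))*t(11) + c) = (-33564 + 20007)*((84/(-90))*(-4*11) - 860) = -13557*((84*(-1/90))*(-44) - 860) = -13557*(-14/15*(-44) - 860) = -13557*(616/15 - 860) = -13557*(-12284/15) = 55511396/5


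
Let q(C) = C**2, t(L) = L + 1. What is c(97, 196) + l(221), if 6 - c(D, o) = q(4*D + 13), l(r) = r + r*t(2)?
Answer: -159911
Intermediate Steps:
t(L) = 1 + L
l(r) = 4*r (l(r) = r + r*(1 + 2) = r + r*3 = r + 3*r = 4*r)
c(D, o) = 6 - (13 + 4*D)**2 (c(D, o) = 6 - (4*D + 13)**2 = 6 - (13 + 4*D)**2)
c(97, 196) + l(221) = (6 - (13 + 4*97)**2) + 4*221 = (6 - (13 + 388)**2) + 884 = (6 - 1*401**2) + 884 = (6 - 1*160801) + 884 = (6 - 160801) + 884 = -160795 + 884 = -159911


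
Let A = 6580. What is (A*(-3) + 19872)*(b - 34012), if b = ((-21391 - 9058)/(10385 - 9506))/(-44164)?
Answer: -14523862269653/3235013 ≈ -4.4896e+6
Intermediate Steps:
b = 30449/38820156 (b = -30449/879*(-1/44164) = 30449/38820156 ≈ 0.00078436)
(A*(-3) + 19872)*(b - 34012) = (6580*(-3) + 19872)*(30449/38820156 - 34012) = (-19740 + 19872)*(-1320351115423/38820156) = 132*(-1320351115423/38820156) = -14523862269653/3235013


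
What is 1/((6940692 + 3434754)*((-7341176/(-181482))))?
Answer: 1043/437746983704 ≈ 2.3827e-9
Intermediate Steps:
1/((6940692 + 3434754)*((-7341176/(-181482)))) = 1/(10375446*((-7341176*(-1/181482)))) = 1/(10375446*(126572/3129)) = (1/10375446)*(3129/126572) = 1043/437746983704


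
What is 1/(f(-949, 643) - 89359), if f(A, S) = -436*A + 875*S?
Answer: 1/887030 ≈ 1.1274e-6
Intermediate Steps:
1/(f(-949, 643) - 89359) = 1/((-436*(-949) + 875*643) - 89359) = 1/((413764 + 562625) - 89359) = 1/(976389 - 89359) = 1/887030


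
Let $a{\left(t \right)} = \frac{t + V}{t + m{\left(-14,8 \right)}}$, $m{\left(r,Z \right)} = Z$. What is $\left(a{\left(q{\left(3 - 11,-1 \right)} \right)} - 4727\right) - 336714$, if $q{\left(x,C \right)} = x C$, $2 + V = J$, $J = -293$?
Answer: $- \frac{5463343}{16} \approx -3.4146 \cdot 10^{5}$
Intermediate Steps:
$V = -295$ ($V = -2 - 293 = -295$)
$q{\left(x,C \right)} = C x$
$a{\left(t \right)} = \frac{-295 + t}{8 + t}$ ($a{\left(t \right)} = \frac{t - 295}{t + 8} = \frac{-295 + t}{8 + t}$)
$\left(a{\left(q{\left(3 - 11,-1 \right)} \right)} - 4727\right) - 336714 = \left(\frac{-295 - \left(3 - 11\right)}{8 - \left(3 - 11\right)} - 4727\right) - 336714 = \left(\frac{-295 - -8}{8 - -8} - 4727\right) - 336714 = \left(\frac{-295 + 8}{8 + 8} - 4727\right) - 336714 = \left(\frac{1}{16} \left(-287\right) - 4727\right) - 336714 = \left(- \frac{287}{16} - 4727\right) - 336714 = - \frac{75919}{16} - 336714 = - \frac{5463343}{16}$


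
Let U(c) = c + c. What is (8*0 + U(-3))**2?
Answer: 36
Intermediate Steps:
U(c) = 2*c
(8*0 + U(-3))**2 = (8*0 + 2*(-3))**2 = (0 - 6)**2 = (-6)**2 = 36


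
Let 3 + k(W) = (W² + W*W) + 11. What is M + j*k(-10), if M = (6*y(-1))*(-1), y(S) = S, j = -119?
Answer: -24746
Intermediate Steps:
M = 6 (M = (6*(-1))*(-1) = -6*(-1) = 6)
k(W) = 8 + 2*W² (k(W) = -3 + ((W² + W*W) + 11) = -3 + ((W² + W²) + 11) = -3 + (2*W² + 11) = -3 + (11 + 2*W²) = 8 + 2*W²)
M + j*k(-10) = 6 - 119*(8 + 2*(-10)²) = 6 - 119*(8 + 2*100) = 6 - 119*(8 + 200) = 6 - 119*208 = 6 - 24752 = -24746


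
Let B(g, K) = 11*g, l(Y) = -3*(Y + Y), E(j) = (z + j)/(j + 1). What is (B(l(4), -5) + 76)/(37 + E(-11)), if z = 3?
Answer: -940/189 ≈ -4.9735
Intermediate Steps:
E(j) = (3 + j)/(1 + j) (E(j) = (3 + j)/(j + 1) = (3 + j)/(1 + j))
l(Y) = -6*Y
(B(l(4), -5) + 76)/(37 + E(-11)) = (11*(-6*4) + 76)/(37 + (3 - 11)/(1 - 11)) = (11*(-24) + 76)/(37 - 8/(-10)) = (-264 + 76)/(37 - ⅒*(-8)) = -188/(37 + ⅘) = -188/189/5 = -188*5/189 = -940/189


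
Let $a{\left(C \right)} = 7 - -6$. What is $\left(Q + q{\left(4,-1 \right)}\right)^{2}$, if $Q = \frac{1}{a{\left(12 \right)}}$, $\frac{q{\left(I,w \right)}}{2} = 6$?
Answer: $\frac{24649}{169} \approx 145.85$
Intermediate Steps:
$a{\left(C \right)} = 13$ ($a{\left(C \right)} = 7 + 6 = 13$)
$q{\left(I,w \right)} = 12$ ($q{\left(I,w \right)} = 2 \cdot 6 = 12$)
$Q = \frac{1}{13} \approx 0.076923$
$\left(Q + q{\left(4,-1 \right)}\right)^{2} = \left(\frac{1}{13} + 12\right)^{2} = \left(\frac{157}{13}\right)^{2} = \frac{24649}{169}$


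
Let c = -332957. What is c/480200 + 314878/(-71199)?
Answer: -174910621043/34189759800 ≈ -5.1159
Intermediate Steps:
c/480200 + 314878/(-71199) = -332957/480200 + 314878/(-71199) = -332957*1/480200 + 314878*(-1/71199) = -332957/480200 - 314878/71199 = -174910621043/34189759800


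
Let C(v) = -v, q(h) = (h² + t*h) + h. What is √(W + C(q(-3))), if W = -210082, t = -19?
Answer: I*√210145 ≈ 458.42*I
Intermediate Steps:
q(h) = h² - 18*h (q(h) = (h² - 19*h) + h = h² - 18*h)
√(W + C(q(-3))) = √(-210082 - (-3)*(-18 - 3)) = √(-210082 - (-3)*(-21)) = √(-210082 - 1*63) = √(-210082 - 63) = √(-210145) = I*√210145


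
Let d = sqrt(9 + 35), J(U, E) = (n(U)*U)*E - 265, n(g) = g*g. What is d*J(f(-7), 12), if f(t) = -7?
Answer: -8762*sqrt(11) ≈ -29060.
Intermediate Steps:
n(g) = g**2
J(U, E) = -265 + E*U**3 (J(U, E) = (U**2*U)*E - 265 = U**3*E - 265 = E*U**3 - 265 = -265 + E*U**3)
d = 2*sqrt(11) (d = sqrt(44) = 2*sqrt(11) ≈ 6.6332)
d*J(f(-7), 12) = (2*sqrt(11))*(-265 + 12*(-7)**3) = (2*sqrt(11))*(-265 + 12*(-343)) = (2*sqrt(11))*(-265 - 4116) = (2*sqrt(11))*(-4381) = -8762*sqrt(11)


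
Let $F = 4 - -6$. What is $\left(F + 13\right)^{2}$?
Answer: $529$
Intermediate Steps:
$F = 10$ ($F = 4 + 6 = 10$)
$\left(F + 13\right)^{2} = \left(10 + 13\right)^{2} = 23^{2} = 529$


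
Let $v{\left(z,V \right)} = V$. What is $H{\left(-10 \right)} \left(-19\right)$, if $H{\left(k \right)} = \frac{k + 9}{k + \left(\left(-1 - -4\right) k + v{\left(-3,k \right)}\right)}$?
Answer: $- \frac{19}{50} \approx -0.38$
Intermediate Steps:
$H{\left(k \right)} = \frac{9 + k}{5 k}$ ($H{\left(k \right)} = \frac{k + 9}{k + \left(\left(-1 - -4\right) k + k\right)} = \frac{9 + k}{k + \left(\left(-1 + 4\right) k + k\right)} = \frac{9 + k}{k + \left(3 k + k\right)} = \frac{9 + k}{k + 4 k} = \frac{9 + k}{5 k}$)
$H{\left(-10 \right)} \left(-19\right) = \frac{9 - 10}{5 \left(-10\right)} \left(-19\right) = \frac{1}{5} \left(- \frac{1}{10}\right) \left(-1\right) \left(-19\right) = \frac{1}{50} \left(-19\right) = - \frac{19}{50}$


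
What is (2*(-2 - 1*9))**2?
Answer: 484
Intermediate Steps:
(2*(-2 - 1*9))**2 = (2*(-2 - 9))**2 = (2*(-11))**2 = (-22)**2 = 484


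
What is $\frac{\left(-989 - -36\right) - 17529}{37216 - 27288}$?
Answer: $- \frac{9241}{4964} \approx -1.8616$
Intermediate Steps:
$\frac{\left(-989 - -36\right) - 17529}{37216 - 27288} = \frac{\left(-989 + 36\right) - 17529}{9928} = \left(-953 - 17529\right) \frac{1}{9928} = \left(-18482\right) \frac{1}{9928} = - \frac{9241}{4964}$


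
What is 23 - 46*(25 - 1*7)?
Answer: -805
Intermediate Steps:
23 - 46*(25 - 1*7) = 23 - 46*(25 - 7) = 23 - 46*18 = 23 - 828 = -805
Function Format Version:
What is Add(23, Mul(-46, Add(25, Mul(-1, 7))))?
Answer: -805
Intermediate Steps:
Add(23, Mul(-46, Add(25, Mul(-1, 7)))) = Add(23, Mul(-46, Add(25, -7))) = Add(23, Mul(-46, 18)) = Add(23, -828) = -805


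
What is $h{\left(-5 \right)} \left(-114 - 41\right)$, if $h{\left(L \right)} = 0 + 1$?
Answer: $-155$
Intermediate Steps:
$h{\left(L \right)} = 1$
$h{\left(-5 \right)} \left(-114 - 41\right) = 1 \left(-114 - 41\right) = 1 \left(-155\right) = -155$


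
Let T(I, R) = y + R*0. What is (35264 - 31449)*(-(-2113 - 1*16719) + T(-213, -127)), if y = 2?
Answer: 71851710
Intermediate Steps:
T(I, R) = 2 (T(I, R) = 2 + R*0 = 2 + 0 = 2)
(35264 - 31449)*(-(-2113 - 1*16719) + T(-213, -127)) = (35264 - 31449)*(-(-2113 - 1*16719) + 2) = 3815*(-(-2113 - 16719) + 2) = 3815*(-1*(-18832) + 2) = 3815*(18832 + 2) = 3815*18834 = 71851710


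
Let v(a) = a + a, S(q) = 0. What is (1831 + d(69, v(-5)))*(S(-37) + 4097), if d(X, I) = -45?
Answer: 7317242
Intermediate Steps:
v(a) = 2*a
(1831 + d(69, v(-5)))*(S(-37) + 4097) = (1831 - 45)*(0 + 4097) = 1786*4097 = 7317242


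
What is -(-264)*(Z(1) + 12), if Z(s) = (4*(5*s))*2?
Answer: 13728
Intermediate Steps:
Z(s) = 40*s (Z(s) = (20*s)*2 = 40*s)
-(-264)*(Z(1) + 12) = -(-264)*(40*1 + 12) = -(-264)*(40 + 12) = -(-264)*52 = -24*(-572) = 13728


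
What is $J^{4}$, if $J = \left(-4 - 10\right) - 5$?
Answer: $130321$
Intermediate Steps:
$J = -19$ ($J = \left(-4 - 10\right) - 5 = -14 - 5 = -19$)
$J^{4} = \left(-19\right)^{4} = 130321$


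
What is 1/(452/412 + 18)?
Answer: 103/1967 ≈ 0.052364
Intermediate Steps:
1/(452/412 + 18) = 1/(452*(1/412) + 18) = 1/(113/103 + 18) = 1/(1967/103) = 103/1967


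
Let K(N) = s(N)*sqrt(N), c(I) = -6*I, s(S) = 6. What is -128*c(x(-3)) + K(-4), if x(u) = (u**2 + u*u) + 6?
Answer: 18432 + 12*I ≈ 18432.0 + 12.0*I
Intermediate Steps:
x(u) = 6 + 2*u**2 (x(u) = (u**2 + u**2) + 6 = 2*u**2 + 6 = 6 + 2*u**2)
K(N) = 6*sqrt(N)
-128*c(x(-3)) + K(-4) = -(-768)*(6 + 2*(-3)**2) + 6*sqrt(-4) = -(-768)*(6 + 2*9) + 6*(2*I) = -(-768)*(6 + 18) + 12*I = -(-768)*24 + 12*I = -128*(-144) + 12*I = 18432 + 12*I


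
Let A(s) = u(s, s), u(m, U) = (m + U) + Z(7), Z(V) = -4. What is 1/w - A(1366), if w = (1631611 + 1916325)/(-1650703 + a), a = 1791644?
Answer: -9678628467/3547936 ≈ -2728.0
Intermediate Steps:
u(m, U) = -4 + U + m (u(m, U) = (m + U) - 4 = (U + m) - 4 = -4 + U + m)
A(s) = -4 + 2*s (A(s) = -4 + s + s = -4 + 2*s)
w = 3547936/140941 (w = (1631611 + 1916325)/(-1650703 + 1791644) = 3547936/140941 ≈ 25.173)
1/w - A(1366) = 1/(3547936/140941) - (-4 + 2*1366) = 140941/3547936 - (-4 + 2732) = 140941/3547936 - 1*2728 = 140941/3547936 - 2728 = -9678628467/3547936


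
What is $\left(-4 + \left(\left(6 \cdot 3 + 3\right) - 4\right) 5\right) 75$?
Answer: $6075$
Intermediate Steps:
$\left(-4 + \left(\left(6 \cdot 3 + 3\right) - 4\right) 5\right) 75 = \left(-4 + \left(\left(18 + 3\right) - 4\right) 5\right) 75 = \left(-4 + \left(21 - 4\right) 5\right) 75 = \left(-4 + 17 \cdot 5\right) 75 = \left(-4 + 85\right) 75 = 81 \cdot 75 = 6075$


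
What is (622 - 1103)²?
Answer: 231361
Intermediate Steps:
(622 - 1103)² = (-481)² = 231361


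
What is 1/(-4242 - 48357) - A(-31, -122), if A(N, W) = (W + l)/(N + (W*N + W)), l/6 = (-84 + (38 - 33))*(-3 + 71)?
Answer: 1701784417/190881771 ≈ 8.9154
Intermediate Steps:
l = -32232 (l = 6*((-84 + (38 - 33))*(-3 + 71)) = 6*((-84 + 5)*68) = 6*(-79*68) = 6*(-5372) = -32232)
A(N, W) = (-32232 + W)/(N + W + N*W) (A(N, W) = (W - 32232)/(N + (W*N + W)) = (-32232 + W)/(N + (N*W + W)) = (-32232 + W)/(N + (W + N*W)) = (-32232 + W)/(N + W + N*W))
1/(-4242 - 48357) - A(-31, -122) = 1/(-4242 - 48357) - (-32232 - 122)/(-31 - 122 - 31*(-122)) = 1/(-52599) - (-32354)/(-31 - 122 + 3782) = -1/52599 - (-32354)/3629 = -1/52599 - 1*(-32354/3629) = -1/52599 + 32354/3629 = 1701784417/190881771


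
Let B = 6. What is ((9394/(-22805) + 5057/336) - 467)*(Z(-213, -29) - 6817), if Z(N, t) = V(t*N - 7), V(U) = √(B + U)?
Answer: 23629151245403/7662480 - 3466209659*√386/1915620 ≈ 3.0482e+6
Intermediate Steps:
V(U) = √(6 + U)
Z(N, t) = √(-1 + N*t) (Z(N, t) = √(6 + (t*N - 7)) = √(6 + (N*t - 7)) = √(6 + (-7 + N*t)) = √(-1 + N*t))
((9394/(-22805) + 5057/336) - 467)*(Z(-213, -29) - 6817) = ((9394/(-22805) + 5057/336) - 467)*(√(-1 - 213*(-29)) - 6817) = ((9394*(-1/22805) + 5057*(1/336)) - 467)*(√(-1 + 6177) - 6817) = ((-9394/22805 + 5057/336) - 467)*(√6176 - 6817) = (112168501/7662480 - 467)*(4*√386 - 6817) = -3466209659*(-6817 + 4*√386)/7662480 = 23629151245403/7662480 - 3466209659*√386/1915620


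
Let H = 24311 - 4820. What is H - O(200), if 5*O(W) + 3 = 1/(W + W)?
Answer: 38983199/2000 ≈ 19492.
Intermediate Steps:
H = 19491
O(W) = -⅗ + 1/(10*W) (O(W) = -⅗ + 1/(5*(W + W)) = -⅗ + 1/(5*((2*W))) = -⅗ + (1/(2*W))/5 = -⅗ + 1/(10*W))
H - O(200) = 19491 - (1 - 6*200)/(10*200) = 19491 - (1 - 1200)/(10*200) = 19491 - (-1199)/(10*200) = 19491 - 1*(-1199/2000) = 19491 + 1199/2000 = 38983199/2000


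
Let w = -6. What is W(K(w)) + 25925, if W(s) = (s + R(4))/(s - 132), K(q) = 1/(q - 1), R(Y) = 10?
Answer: 23980556/925 ≈ 25925.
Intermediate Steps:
K(q) = 1/(-1 + q)
W(s) = (10 + s)/(-132 + s) (W(s) = (s + 10)/(s - 132) = (10 + s)/(-132 + s))
W(K(w)) + 25925 = (10 + 1/(-1 - 6))/(-132 + 1/(-1 - 6)) + 25925 = (10 + 1/(-7))/(-132 + 1/(-7)) + 25925 = (10 - ⅐)/(-132 - ⅐) + 25925 = (69/7)/(-925/7) + 25925 = -7/925*69/7 + 25925 = -69/925 + 25925 = 23980556/925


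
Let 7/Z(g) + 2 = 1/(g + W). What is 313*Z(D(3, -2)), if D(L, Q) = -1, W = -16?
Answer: -5321/5 ≈ -1064.2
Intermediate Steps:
Z(g) = 7/(-2 + 1/(-16 + g)) (Z(g) = 7/(-2 + 1/(g - 16)) = 7/(-2 + 1/(-16 + g)))
313*Z(D(3, -2)) = 313*(7*(16 - 1*(-1))/(-33 + 2*(-1))) = 313*(7*(16 + 1)/(-33 - 2)) = 313*(7*17/(-35)) = 313*(7*(-1/35)*17) = 313*(-17/5) = -5321/5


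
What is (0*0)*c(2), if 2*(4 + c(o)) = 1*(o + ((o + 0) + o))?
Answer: 0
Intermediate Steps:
c(o) = -4 + 3*o/2 (c(o) = -4 + (1*(o + ((o + 0) + o)))/2 = -4 + (1*(o + (o + o)))/2 = -4 + (1*(o + 2*o))/2 = -4 + (1*(3*o))/2 = -4 + (3*o)/2 = -4 + 3*o/2)
(0*0)*c(2) = (0*0)*(-4 + (3/2)*2) = 0*(-4 + 3) = 0*(-1) = 0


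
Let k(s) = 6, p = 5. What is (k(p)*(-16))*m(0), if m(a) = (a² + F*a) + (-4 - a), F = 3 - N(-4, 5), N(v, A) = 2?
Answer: 384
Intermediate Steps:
F = 1 (F = 3 - 1*2 = 3 - 2 = 1)
m(a) = -4 + a² (m(a) = (a² + 1*a) + (-4 - a) = (a² + a) + (-4 - a) = (a + a²) + (-4 - a) = -4 + a²)
(k(p)*(-16))*m(0) = (6*(-16))*(-4 + 0²) = -96*(-4 + 0) = -96*(-4) = 384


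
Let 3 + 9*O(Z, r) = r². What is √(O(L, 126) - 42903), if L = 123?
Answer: I*√370254/3 ≈ 202.83*I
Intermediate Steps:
O(Z, r) = -⅓ + r²/9
√(O(L, 126) - 42903) = √((-⅓ + (⅑)*126²) - 42903) = √((-⅓ + (⅑)*15876) - 42903) = √((-⅓ + 1764) - 42903) = √(5291/3 - 42903) = √(-123418/3) = I*√370254/3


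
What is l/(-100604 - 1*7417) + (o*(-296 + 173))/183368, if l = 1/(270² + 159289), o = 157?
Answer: -484344752152727/4599105612299592 ≈ -0.10531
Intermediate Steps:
l = 1/232189 (l = 1/(72900 + 159289) = 1/232189 ≈ 4.3068e-6)
l/(-100604 - 1*7417) + (o*(-296 + 173))/183368 = 1/(232189*(-100604 - 1*7417)) + (157*(-296 + 173))/183368 = 1/(232189*(-100604 - 7417)) + (157*(-123))*(1/183368) = (1/232189)/(-108021) - 19311*1/183368 = (1/232189)*(-1/108021) - 19311/183368 = -1/25081287969 - 19311/183368 = -484344752152727/4599105612299592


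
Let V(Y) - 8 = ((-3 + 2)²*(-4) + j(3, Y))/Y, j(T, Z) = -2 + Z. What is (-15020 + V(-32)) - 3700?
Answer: -299373/16 ≈ -18711.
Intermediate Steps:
V(Y) = 8 + (-6 + Y)/Y (V(Y) = 8 + ((-3 + 2)²*(-4) + (-2 + Y))/Y = 8 + ((-1)²*(-4) + (-2 + Y))/Y = 8 + (1*(-4) + (-2 + Y))/Y = 8 + (-4 + (-2 + Y))/Y = 8 + (-6 + Y)/Y)
(-15020 + V(-32)) - 3700 = (-15020 + (9 - 6/(-32))) - 3700 = (-15020 + (9 - 6*(-1/32))) - 3700 = (-15020 + (9 + 3/16)) - 3700 = (-15020 + 147/16) - 3700 = -240173/16 - 3700 = -299373/16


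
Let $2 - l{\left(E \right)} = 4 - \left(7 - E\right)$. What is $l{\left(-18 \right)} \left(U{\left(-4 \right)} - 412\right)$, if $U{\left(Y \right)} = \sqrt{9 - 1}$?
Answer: $-9476 + 46 \sqrt{2} \approx -9411.0$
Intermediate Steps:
$U{\left(Y \right)} = 2 \sqrt{2}$ ($U{\left(Y \right)} = \sqrt{8} = 2 \sqrt{2}$)
$l{\left(E \right)} = 5 - E$ ($l{\left(E \right)} = 2 - \left(4 - \left(7 - E\right)\right) = 2 - \left(4 + \left(-7 + E\right)\right) = 2 - \left(-3 + E\right) = 5 - E$)
$l{\left(-18 \right)} \left(U{\left(-4 \right)} - 412\right) = \left(5 - -18\right) \left(2 \sqrt{2} - 412\right) = \left(5 + 18\right) \left(-412 + 2 \sqrt{2}\right) = 23 \left(-412 + 2 \sqrt{2}\right) = -9476 + 46 \sqrt{2}$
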